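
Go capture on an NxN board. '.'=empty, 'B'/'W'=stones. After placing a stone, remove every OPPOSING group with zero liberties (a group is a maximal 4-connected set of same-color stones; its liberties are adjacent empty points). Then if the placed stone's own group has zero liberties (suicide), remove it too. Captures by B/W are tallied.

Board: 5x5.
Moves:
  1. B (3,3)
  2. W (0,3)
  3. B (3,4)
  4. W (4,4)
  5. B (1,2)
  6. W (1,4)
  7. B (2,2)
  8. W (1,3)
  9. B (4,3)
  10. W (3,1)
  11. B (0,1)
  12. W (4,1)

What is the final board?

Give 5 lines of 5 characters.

Answer: .B.W.
..BWW
..B..
.W.BB
.W.B.

Derivation:
Move 1: B@(3,3) -> caps B=0 W=0
Move 2: W@(0,3) -> caps B=0 W=0
Move 3: B@(3,4) -> caps B=0 W=0
Move 4: W@(4,4) -> caps B=0 W=0
Move 5: B@(1,2) -> caps B=0 W=0
Move 6: W@(1,4) -> caps B=0 W=0
Move 7: B@(2,2) -> caps B=0 W=0
Move 8: W@(1,3) -> caps B=0 W=0
Move 9: B@(4,3) -> caps B=1 W=0
Move 10: W@(3,1) -> caps B=1 W=0
Move 11: B@(0,1) -> caps B=1 W=0
Move 12: W@(4,1) -> caps B=1 W=0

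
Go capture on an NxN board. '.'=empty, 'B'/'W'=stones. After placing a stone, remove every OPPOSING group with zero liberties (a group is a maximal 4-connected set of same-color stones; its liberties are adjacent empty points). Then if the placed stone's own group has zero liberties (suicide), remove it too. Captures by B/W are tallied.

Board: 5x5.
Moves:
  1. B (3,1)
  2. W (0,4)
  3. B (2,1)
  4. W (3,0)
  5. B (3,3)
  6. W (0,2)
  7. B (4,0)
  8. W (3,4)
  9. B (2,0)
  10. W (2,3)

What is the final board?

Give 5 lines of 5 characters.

Answer: ..W.W
.....
BB.W.
.B.BW
B....

Derivation:
Move 1: B@(3,1) -> caps B=0 W=0
Move 2: W@(0,4) -> caps B=0 W=0
Move 3: B@(2,1) -> caps B=0 W=0
Move 4: W@(3,0) -> caps B=0 W=0
Move 5: B@(3,3) -> caps B=0 W=0
Move 6: W@(0,2) -> caps B=0 W=0
Move 7: B@(4,0) -> caps B=0 W=0
Move 8: W@(3,4) -> caps B=0 W=0
Move 9: B@(2,0) -> caps B=1 W=0
Move 10: W@(2,3) -> caps B=1 W=0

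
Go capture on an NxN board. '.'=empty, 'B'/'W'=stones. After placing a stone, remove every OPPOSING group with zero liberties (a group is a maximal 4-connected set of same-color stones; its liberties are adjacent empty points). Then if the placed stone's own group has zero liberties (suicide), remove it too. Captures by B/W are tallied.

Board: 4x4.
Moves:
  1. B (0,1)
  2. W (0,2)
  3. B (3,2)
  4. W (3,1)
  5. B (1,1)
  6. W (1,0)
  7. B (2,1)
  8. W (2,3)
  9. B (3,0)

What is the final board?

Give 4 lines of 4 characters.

Answer: .BW.
WB..
.B.W
B.B.

Derivation:
Move 1: B@(0,1) -> caps B=0 W=0
Move 2: W@(0,2) -> caps B=0 W=0
Move 3: B@(3,2) -> caps B=0 W=0
Move 4: W@(3,1) -> caps B=0 W=0
Move 5: B@(1,1) -> caps B=0 W=0
Move 6: W@(1,0) -> caps B=0 W=0
Move 7: B@(2,1) -> caps B=0 W=0
Move 8: W@(2,3) -> caps B=0 W=0
Move 9: B@(3,0) -> caps B=1 W=0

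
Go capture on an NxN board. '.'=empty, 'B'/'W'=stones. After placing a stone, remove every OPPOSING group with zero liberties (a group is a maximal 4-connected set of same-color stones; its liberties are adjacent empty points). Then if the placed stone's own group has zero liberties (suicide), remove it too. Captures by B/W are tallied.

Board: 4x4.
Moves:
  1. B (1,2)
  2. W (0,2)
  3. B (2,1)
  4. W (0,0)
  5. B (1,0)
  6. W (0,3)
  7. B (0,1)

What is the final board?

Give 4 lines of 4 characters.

Move 1: B@(1,2) -> caps B=0 W=0
Move 2: W@(0,2) -> caps B=0 W=0
Move 3: B@(2,1) -> caps B=0 W=0
Move 4: W@(0,0) -> caps B=0 W=0
Move 5: B@(1,0) -> caps B=0 W=0
Move 6: W@(0,3) -> caps B=0 W=0
Move 7: B@(0,1) -> caps B=1 W=0

Answer: .BWW
B.B.
.B..
....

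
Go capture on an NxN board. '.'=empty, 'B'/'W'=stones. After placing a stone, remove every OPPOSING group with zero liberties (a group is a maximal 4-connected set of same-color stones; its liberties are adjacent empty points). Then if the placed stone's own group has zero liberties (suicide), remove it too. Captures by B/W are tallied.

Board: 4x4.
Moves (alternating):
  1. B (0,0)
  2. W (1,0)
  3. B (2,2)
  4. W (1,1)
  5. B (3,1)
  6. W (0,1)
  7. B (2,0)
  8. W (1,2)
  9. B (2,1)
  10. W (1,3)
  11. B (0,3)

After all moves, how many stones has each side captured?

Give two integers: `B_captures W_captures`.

Move 1: B@(0,0) -> caps B=0 W=0
Move 2: W@(1,0) -> caps B=0 W=0
Move 3: B@(2,2) -> caps B=0 W=0
Move 4: W@(1,1) -> caps B=0 W=0
Move 5: B@(3,1) -> caps B=0 W=0
Move 6: W@(0,1) -> caps B=0 W=1
Move 7: B@(2,0) -> caps B=0 W=1
Move 8: W@(1,2) -> caps B=0 W=1
Move 9: B@(2,1) -> caps B=0 W=1
Move 10: W@(1,3) -> caps B=0 W=1
Move 11: B@(0,3) -> caps B=0 W=1

Answer: 0 1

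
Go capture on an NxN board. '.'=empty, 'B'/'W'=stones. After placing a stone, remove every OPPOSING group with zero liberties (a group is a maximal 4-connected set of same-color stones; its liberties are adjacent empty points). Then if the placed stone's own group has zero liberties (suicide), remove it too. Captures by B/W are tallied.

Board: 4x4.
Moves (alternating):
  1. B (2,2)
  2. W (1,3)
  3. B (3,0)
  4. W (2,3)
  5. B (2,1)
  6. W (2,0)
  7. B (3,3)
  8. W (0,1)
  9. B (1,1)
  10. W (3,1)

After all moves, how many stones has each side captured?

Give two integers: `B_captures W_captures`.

Move 1: B@(2,2) -> caps B=0 W=0
Move 2: W@(1,3) -> caps B=0 W=0
Move 3: B@(3,0) -> caps B=0 W=0
Move 4: W@(2,3) -> caps B=0 W=0
Move 5: B@(2,1) -> caps B=0 W=0
Move 6: W@(2,0) -> caps B=0 W=0
Move 7: B@(3,3) -> caps B=0 W=0
Move 8: W@(0,1) -> caps B=0 W=0
Move 9: B@(1,1) -> caps B=0 W=0
Move 10: W@(3,1) -> caps B=0 W=1

Answer: 0 1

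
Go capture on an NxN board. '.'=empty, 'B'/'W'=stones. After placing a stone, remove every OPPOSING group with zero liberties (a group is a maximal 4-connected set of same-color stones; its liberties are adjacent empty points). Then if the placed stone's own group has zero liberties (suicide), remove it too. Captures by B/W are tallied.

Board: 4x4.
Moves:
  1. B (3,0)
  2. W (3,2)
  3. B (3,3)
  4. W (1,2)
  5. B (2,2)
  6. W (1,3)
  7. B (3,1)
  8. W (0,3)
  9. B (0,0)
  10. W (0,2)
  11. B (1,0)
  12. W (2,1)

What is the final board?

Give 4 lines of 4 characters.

Move 1: B@(3,0) -> caps B=0 W=0
Move 2: W@(3,2) -> caps B=0 W=0
Move 3: B@(3,3) -> caps B=0 W=0
Move 4: W@(1,2) -> caps B=0 W=0
Move 5: B@(2,2) -> caps B=0 W=0
Move 6: W@(1,3) -> caps B=0 W=0
Move 7: B@(3,1) -> caps B=1 W=0
Move 8: W@(0,3) -> caps B=1 W=0
Move 9: B@(0,0) -> caps B=1 W=0
Move 10: W@(0,2) -> caps B=1 W=0
Move 11: B@(1,0) -> caps B=1 W=0
Move 12: W@(2,1) -> caps B=1 W=0

Answer: B.WW
B.WW
.WB.
BB.B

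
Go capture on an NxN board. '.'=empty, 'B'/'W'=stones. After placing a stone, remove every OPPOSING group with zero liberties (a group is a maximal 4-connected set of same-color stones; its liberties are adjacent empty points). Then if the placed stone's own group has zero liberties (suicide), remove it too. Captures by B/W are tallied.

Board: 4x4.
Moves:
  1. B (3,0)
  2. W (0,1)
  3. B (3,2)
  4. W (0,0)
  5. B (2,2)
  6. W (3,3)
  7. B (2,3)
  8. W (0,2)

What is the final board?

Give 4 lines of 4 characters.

Move 1: B@(3,0) -> caps B=0 W=0
Move 2: W@(0,1) -> caps B=0 W=0
Move 3: B@(3,2) -> caps B=0 W=0
Move 4: W@(0,0) -> caps B=0 W=0
Move 5: B@(2,2) -> caps B=0 W=0
Move 6: W@(3,3) -> caps B=0 W=0
Move 7: B@(2,3) -> caps B=1 W=0
Move 8: W@(0,2) -> caps B=1 W=0

Answer: WWW.
....
..BB
B.B.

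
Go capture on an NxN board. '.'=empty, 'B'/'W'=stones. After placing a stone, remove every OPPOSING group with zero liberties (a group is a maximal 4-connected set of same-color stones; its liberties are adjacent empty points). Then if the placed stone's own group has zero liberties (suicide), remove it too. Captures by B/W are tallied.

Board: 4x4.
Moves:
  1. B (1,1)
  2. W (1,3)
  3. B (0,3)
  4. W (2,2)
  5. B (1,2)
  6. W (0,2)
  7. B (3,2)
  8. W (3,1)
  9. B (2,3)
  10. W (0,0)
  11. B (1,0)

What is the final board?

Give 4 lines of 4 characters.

Move 1: B@(1,1) -> caps B=0 W=0
Move 2: W@(1,3) -> caps B=0 W=0
Move 3: B@(0,3) -> caps B=0 W=0
Move 4: W@(2,2) -> caps B=0 W=0
Move 5: B@(1,2) -> caps B=0 W=0
Move 6: W@(0,2) -> caps B=0 W=1
Move 7: B@(3,2) -> caps B=0 W=1
Move 8: W@(3,1) -> caps B=0 W=1
Move 9: B@(2,3) -> caps B=0 W=1
Move 10: W@(0,0) -> caps B=0 W=1
Move 11: B@(1,0) -> caps B=0 W=1

Answer: W.W.
BBBW
..WB
.WB.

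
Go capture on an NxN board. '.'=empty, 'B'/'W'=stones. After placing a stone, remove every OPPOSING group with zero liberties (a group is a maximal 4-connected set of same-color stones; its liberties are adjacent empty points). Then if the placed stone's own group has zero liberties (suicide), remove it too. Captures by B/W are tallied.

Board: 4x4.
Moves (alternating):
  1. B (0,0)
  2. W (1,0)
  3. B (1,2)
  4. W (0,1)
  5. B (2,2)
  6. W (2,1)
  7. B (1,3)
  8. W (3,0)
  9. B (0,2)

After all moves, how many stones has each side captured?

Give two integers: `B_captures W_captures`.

Move 1: B@(0,0) -> caps B=0 W=0
Move 2: W@(1,0) -> caps B=0 W=0
Move 3: B@(1,2) -> caps B=0 W=0
Move 4: W@(0,1) -> caps B=0 W=1
Move 5: B@(2,2) -> caps B=0 W=1
Move 6: W@(2,1) -> caps B=0 W=1
Move 7: B@(1,3) -> caps B=0 W=1
Move 8: W@(3,0) -> caps B=0 W=1
Move 9: B@(0,2) -> caps B=0 W=1

Answer: 0 1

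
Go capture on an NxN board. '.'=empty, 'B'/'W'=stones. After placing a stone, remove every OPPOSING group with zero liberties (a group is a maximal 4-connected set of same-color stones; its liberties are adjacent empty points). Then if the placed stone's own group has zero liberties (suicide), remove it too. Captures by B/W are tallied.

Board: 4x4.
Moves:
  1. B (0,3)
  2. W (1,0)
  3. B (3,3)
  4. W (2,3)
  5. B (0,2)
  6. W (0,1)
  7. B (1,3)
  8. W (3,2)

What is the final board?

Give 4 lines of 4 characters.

Answer: .WBB
W..B
...W
..W.

Derivation:
Move 1: B@(0,3) -> caps B=0 W=0
Move 2: W@(1,0) -> caps B=0 W=0
Move 3: B@(3,3) -> caps B=0 W=0
Move 4: W@(2,3) -> caps B=0 W=0
Move 5: B@(0,2) -> caps B=0 W=0
Move 6: W@(0,1) -> caps B=0 W=0
Move 7: B@(1,3) -> caps B=0 W=0
Move 8: W@(3,2) -> caps B=0 W=1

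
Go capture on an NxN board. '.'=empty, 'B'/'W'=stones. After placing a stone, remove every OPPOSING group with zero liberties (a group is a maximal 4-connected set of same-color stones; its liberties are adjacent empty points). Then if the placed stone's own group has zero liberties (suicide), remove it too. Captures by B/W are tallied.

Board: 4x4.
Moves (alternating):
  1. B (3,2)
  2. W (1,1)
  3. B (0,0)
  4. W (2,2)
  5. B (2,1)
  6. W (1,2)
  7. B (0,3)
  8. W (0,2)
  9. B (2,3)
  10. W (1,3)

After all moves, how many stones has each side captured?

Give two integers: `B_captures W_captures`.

Answer: 0 1

Derivation:
Move 1: B@(3,2) -> caps B=0 W=0
Move 2: W@(1,1) -> caps B=0 W=0
Move 3: B@(0,0) -> caps B=0 W=0
Move 4: W@(2,2) -> caps B=0 W=0
Move 5: B@(2,1) -> caps B=0 W=0
Move 6: W@(1,2) -> caps B=0 W=0
Move 7: B@(0,3) -> caps B=0 W=0
Move 8: W@(0,2) -> caps B=0 W=0
Move 9: B@(2,3) -> caps B=0 W=0
Move 10: W@(1,3) -> caps B=0 W=1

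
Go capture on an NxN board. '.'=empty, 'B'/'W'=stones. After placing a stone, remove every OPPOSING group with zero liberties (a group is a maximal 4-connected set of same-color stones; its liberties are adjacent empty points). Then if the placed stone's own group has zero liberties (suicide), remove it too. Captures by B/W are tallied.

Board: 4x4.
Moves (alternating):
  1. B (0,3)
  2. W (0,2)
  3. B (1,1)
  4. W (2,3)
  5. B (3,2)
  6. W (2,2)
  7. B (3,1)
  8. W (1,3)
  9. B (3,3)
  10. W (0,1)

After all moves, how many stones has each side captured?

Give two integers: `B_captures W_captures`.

Answer: 0 1

Derivation:
Move 1: B@(0,3) -> caps B=0 W=0
Move 2: W@(0,2) -> caps B=0 W=0
Move 3: B@(1,1) -> caps B=0 W=0
Move 4: W@(2,3) -> caps B=0 W=0
Move 5: B@(3,2) -> caps B=0 W=0
Move 6: W@(2,2) -> caps B=0 W=0
Move 7: B@(3,1) -> caps B=0 W=0
Move 8: W@(1,3) -> caps B=0 W=1
Move 9: B@(3,3) -> caps B=0 W=1
Move 10: W@(0,1) -> caps B=0 W=1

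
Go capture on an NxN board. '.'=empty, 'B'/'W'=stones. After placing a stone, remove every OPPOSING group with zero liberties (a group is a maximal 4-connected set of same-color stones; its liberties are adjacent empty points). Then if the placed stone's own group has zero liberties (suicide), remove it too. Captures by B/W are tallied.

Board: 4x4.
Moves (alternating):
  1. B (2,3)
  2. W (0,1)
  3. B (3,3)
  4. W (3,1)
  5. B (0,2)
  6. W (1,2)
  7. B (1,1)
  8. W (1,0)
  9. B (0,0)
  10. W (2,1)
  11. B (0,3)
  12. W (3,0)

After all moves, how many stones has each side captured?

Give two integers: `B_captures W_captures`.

Move 1: B@(2,3) -> caps B=0 W=0
Move 2: W@(0,1) -> caps B=0 W=0
Move 3: B@(3,3) -> caps B=0 W=0
Move 4: W@(3,1) -> caps B=0 W=0
Move 5: B@(0,2) -> caps B=0 W=0
Move 6: W@(1,2) -> caps B=0 W=0
Move 7: B@(1,1) -> caps B=0 W=0
Move 8: W@(1,0) -> caps B=0 W=0
Move 9: B@(0,0) -> caps B=1 W=0
Move 10: W@(2,1) -> caps B=1 W=0
Move 11: B@(0,3) -> caps B=1 W=0
Move 12: W@(3,0) -> caps B=1 W=0

Answer: 1 0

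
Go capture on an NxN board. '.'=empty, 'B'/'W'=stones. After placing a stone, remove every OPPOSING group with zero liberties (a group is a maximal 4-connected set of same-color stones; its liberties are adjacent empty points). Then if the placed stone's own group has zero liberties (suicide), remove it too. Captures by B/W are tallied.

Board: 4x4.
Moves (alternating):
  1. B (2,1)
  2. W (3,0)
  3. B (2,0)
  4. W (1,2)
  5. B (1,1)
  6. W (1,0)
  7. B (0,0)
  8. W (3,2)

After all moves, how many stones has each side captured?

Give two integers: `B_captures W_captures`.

Answer: 1 0

Derivation:
Move 1: B@(2,1) -> caps B=0 W=0
Move 2: W@(3,0) -> caps B=0 W=0
Move 3: B@(2,0) -> caps B=0 W=0
Move 4: W@(1,2) -> caps B=0 W=0
Move 5: B@(1,1) -> caps B=0 W=0
Move 6: W@(1,0) -> caps B=0 W=0
Move 7: B@(0,0) -> caps B=1 W=0
Move 8: W@(3,2) -> caps B=1 W=0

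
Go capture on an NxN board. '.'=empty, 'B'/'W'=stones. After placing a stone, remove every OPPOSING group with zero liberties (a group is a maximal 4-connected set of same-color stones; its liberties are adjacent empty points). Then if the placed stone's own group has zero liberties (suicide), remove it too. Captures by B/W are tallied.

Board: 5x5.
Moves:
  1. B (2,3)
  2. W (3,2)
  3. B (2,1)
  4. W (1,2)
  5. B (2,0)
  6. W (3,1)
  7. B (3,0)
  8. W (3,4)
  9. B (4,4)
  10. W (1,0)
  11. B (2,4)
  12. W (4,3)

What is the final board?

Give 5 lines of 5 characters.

Answer: .....
W.W..
BB.BB
BWW.W
...W.

Derivation:
Move 1: B@(2,3) -> caps B=0 W=0
Move 2: W@(3,2) -> caps B=0 W=0
Move 3: B@(2,1) -> caps B=0 W=0
Move 4: W@(1,2) -> caps B=0 W=0
Move 5: B@(2,0) -> caps B=0 W=0
Move 6: W@(3,1) -> caps B=0 W=0
Move 7: B@(3,0) -> caps B=0 W=0
Move 8: W@(3,4) -> caps B=0 W=0
Move 9: B@(4,4) -> caps B=0 W=0
Move 10: W@(1,0) -> caps B=0 W=0
Move 11: B@(2,4) -> caps B=0 W=0
Move 12: W@(4,3) -> caps B=0 W=1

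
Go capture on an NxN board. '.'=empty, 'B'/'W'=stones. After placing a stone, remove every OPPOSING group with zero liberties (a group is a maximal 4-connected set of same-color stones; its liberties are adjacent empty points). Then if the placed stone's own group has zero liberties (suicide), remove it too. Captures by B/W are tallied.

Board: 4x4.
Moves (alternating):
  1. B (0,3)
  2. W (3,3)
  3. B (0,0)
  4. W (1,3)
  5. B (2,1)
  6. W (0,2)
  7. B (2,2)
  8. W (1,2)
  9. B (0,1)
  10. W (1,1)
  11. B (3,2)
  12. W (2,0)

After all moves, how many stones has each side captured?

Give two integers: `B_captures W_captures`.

Answer: 0 1

Derivation:
Move 1: B@(0,3) -> caps B=0 W=0
Move 2: W@(3,3) -> caps B=0 W=0
Move 3: B@(0,0) -> caps B=0 W=0
Move 4: W@(1,3) -> caps B=0 W=0
Move 5: B@(2,1) -> caps B=0 W=0
Move 6: W@(0,2) -> caps B=0 W=1
Move 7: B@(2,2) -> caps B=0 W=1
Move 8: W@(1,2) -> caps B=0 W=1
Move 9: B@(0,1) -> caps B=0 W=1
Move 10: W@(1,1) -> caps B=0 W=1
Move 11: B@(3,2) -> caps B=0 W=1
Move 12: W@(2,0) -> caps B=0 W=1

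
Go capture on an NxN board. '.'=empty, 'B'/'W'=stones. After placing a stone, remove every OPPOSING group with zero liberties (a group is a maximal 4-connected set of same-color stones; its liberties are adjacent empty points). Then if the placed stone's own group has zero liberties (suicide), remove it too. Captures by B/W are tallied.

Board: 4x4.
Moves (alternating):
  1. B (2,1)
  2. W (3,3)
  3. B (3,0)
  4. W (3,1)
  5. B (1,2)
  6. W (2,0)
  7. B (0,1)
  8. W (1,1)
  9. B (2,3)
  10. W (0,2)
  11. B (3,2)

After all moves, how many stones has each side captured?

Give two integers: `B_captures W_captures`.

Move 1: B@(2,1) -> caps B=0 W=0
Move 2: W@(3,3) -> caps B=0 W=0
Move 3: B@(3,0) -> caps B=0 W=0
Move 4: W@(3,1) -> caps B=0 W=0
Move 5: B@(1,2) -> caps B=0 W=0
Move 6: W@(2,0) -> caps B=0 W=1
Move 7: B@(0,1) -> caps B=0 W=1
Move 8: W@(1,1) -> caps B=0 W=1
Move 9: B@(2,3) -> caps B=0 W=1
Move 10: W@(0,2) -> caps B=0 W=1
Move 11: B@(3,2) -> caps B=1 W=1

Answer: 1 1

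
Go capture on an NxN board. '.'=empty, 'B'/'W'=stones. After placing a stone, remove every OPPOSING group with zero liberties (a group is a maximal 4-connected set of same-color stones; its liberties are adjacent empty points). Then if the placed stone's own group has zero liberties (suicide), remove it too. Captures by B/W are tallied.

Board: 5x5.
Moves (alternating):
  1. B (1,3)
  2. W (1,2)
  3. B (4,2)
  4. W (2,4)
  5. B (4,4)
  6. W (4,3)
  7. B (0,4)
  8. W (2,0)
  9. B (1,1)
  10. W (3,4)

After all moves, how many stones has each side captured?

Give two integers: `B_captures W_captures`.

Answer: 0 1

Derivation:
Move 1: B@(1,3) -> caps B=0 W=0
Move 2: W@(1,2) -> caps B=0 W=0
Move 3: B@(4,2) -> caps B=0 W=0
Move 4: W@(2,4) -> caps B=0 W=0
Move 5: B@(4,4) -> caps B=0 W=0
Move 6: W@(4,3) -> caps B=0 W=0
Move 7: B@(0,4) -> caps B=0 W=0
Move 8: W@(2,0) -> caps B=0 W=0
Move 9: B@(1,1) -> caps B=0 W=0
Move 10: W@(3,4) -> caps B=0 W=1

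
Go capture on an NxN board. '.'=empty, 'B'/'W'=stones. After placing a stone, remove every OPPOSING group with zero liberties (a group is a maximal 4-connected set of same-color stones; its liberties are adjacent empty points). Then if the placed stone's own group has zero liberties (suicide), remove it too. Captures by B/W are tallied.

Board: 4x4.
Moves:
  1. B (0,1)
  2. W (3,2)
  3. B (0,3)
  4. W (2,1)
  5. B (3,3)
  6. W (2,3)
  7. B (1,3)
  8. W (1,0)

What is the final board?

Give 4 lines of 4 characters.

Answer: .B.B
W..B
.W.W
..W.

Derivation:
Move 1: B@(0,1) -> caps B=0 W=0
Move 2: W@(3,2) -> caps B=0 W=0
Move 3: B@(0,3) -> caps B=0 W=0
Move 4: W@(2,1) -> caps B=0 W=0
Move 5: B@(3,3) -> caps B=0 W=0
Move 6: W@(2,3) -> caps B=0 W=1
Move 7: B@(1,3) -> caps B=0 W=1
Move 8: W@(1,0) -> caps B=0 W=1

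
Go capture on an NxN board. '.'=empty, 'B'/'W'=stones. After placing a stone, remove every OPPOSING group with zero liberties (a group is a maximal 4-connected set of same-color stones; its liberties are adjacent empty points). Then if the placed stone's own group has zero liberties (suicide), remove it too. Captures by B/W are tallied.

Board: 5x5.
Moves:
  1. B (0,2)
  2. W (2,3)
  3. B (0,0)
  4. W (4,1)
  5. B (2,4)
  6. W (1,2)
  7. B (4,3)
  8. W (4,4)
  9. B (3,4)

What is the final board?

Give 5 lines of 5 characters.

Answer: B.B..
..W..
...WB
....B
.W.B.

Derivation:
Move 1: B@(0,2) -> caps B=0 W=0
Move 2: W@(2,3) -> caps B=0 W=0
Move 3: B@(0,0) -> caps B=0 W=0
Move 4: W@(4,1) -> caps B=0 W=0
Move 5: B@(2,4) -> caps B=0 W=0
Move 6: W@(1,2) -> caps B=0 W=0
Move 7: B@(4,3) -> caps B=0 W=0
Move 8: W@(4,4) -> caps B=0 W=0
Move 9: B@(3,4) -> caps B=1 W=0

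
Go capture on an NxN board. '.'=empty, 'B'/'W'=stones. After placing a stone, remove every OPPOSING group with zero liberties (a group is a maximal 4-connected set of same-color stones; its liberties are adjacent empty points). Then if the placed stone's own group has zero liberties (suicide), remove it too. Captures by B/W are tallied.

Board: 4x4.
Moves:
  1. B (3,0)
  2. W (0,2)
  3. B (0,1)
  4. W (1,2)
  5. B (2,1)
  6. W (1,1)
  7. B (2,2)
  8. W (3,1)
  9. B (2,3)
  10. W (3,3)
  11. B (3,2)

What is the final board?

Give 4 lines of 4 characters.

Answer: .BW.
.WW.
.BBB
B.B.

Derivation:
Move 1: B@(3,0) -> caps B=0 W=0
Move 2: W@(0,2) -> caps B=0 W=0
Move 3: B@(0,1) -> caps B=0 W=0
Move 4: W@(1,2) -> caps B=0 W=0
Move 5: B@(2,1) -> caps B=0 W=0
Move 6: W@(1,1) -> caps B=0 W=0
Move 7: B@(2,2) -> caps B=0 W=0
Move 8: W@(3,1) -> caps B=0 W=0
Move 9: B@(2,3) -> caps B=0 W=0
Move 10: W@(3,3) -> caps B=0 W=0
Move 11: B@(3,2) -> caps B=2 W=0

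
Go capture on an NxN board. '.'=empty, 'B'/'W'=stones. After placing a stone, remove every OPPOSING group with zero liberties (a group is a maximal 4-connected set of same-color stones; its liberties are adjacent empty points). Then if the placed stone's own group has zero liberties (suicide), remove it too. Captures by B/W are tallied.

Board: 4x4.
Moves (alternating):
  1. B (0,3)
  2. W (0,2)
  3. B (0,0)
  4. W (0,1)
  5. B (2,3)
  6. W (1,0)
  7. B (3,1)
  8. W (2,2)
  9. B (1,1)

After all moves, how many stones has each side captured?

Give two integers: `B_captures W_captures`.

Move 1: B@(0,3) -> caps B=0 W=0
Move 2: W@(0,2) -> caps B=0 W=0
Move 3: B@(0,0) -> caps B=0 W=0
Move 4: W@(0,1) -> caps B=0 W=0
Move 5: B@(2,3) -> caps B=0 W=0
Move 6: W@(1,0) -> caps B=0 W=1
Move 7: B@(3,1) -> caps B=0 W=1
Move 8: W@(2,2) -> caps B=0 W=1
Move 9: B@(1,1) -> caps B=0 W=1

Answer: 0 1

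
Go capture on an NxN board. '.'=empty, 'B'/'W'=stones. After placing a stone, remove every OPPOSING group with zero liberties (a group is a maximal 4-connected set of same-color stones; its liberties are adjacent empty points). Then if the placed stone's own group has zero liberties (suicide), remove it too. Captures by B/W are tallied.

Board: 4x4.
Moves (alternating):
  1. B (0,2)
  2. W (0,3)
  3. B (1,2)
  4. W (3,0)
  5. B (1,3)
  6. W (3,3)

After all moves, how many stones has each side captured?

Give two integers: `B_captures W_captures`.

Move 1: B@(0,2) -> caps B=0 W=0
Move 2: W@(0,3) -> caps B=0 W=0
Move 3: B@(1,2) -> caps B=0 W=0
Move 4: W@(3,0) -> caps B=0 W=0
Move 5: B@(1,3) -> caps B=1 W=0
Move 6: W@(3,3) -> caps B=1 W=0

Answer: 1 0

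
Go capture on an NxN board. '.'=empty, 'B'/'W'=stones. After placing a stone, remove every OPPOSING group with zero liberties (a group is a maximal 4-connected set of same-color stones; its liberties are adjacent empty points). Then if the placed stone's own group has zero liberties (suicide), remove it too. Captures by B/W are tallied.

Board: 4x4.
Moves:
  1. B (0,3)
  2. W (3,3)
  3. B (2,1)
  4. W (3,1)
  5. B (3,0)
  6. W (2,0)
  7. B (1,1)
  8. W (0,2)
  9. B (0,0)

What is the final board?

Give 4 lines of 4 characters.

Move 1: B@(0,3) -> caps B=0 W=0
Move 2: W@(3,3) -> caps B=0 W=0
Move 3: B@(2,1) -> caps B=0 W=0
Move 4: W@(3,1) -> caps B=0 W=0
Move 5: B@(3,0) -> caps B=0 W=0
Move 6: W@(2,0) -> caps B=0 W=1
Move 7: B@(1,1) -> caps B=0 W=1
Move 8: W@(0,2) -> caps B=0 W=1
Move 9: B@(0,0) -> caps B=0 W=1

Answer: B.WB
.B..
WB..
.W.W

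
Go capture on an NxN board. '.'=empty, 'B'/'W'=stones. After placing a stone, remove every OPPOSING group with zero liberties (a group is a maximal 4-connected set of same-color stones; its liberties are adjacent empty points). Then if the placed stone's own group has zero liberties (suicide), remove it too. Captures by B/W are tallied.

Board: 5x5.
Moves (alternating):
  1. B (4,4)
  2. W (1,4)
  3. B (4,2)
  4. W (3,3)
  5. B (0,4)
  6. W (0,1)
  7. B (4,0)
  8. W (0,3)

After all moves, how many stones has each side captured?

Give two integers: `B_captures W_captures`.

Answer: 0 1

Derivation:
Move 1: B@(4,4) -> caps B=0 W=0
Move 2: W@(1,4) -> caps B=0 W=0
Move 3: B@(4,2) -> caps B=0 W=0
Move 4: W@(3,3) -> caps B=0 W=0
Move 5: B@(0,4) -> caps B=0 W=0
Move 6: W@(0,1) -> caps B=0 W=0
Move 7: B@(4,0) -> caps B=0 W=0
Move 8: W@(0,3) -> caps B=0 W=1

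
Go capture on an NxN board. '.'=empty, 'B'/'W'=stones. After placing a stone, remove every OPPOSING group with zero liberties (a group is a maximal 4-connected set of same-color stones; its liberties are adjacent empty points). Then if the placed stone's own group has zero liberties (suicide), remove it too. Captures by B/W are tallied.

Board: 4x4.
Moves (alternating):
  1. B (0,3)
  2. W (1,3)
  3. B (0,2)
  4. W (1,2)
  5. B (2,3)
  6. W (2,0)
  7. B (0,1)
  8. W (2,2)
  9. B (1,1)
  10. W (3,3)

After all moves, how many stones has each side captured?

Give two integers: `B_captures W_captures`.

Answer: 0 1

Derivation:
Move 1: B@(0,3) -> caps B=0 W=0
Move 2: W@(1,3) -> caps B=0 W=0
Move 3: B@(0,2) -> caps B=0 W=0
Move 4: W@(1,2) -> caps B=0 W=0
Move 5: B@(2,3) -> caps B=0 W=0
Move 6: W@(2,0) -> caps B=0 W=0
Move 7: B@(0,1) -> caps B=0 W=0
Move 8: W@(2,2) -> caps B=0 W=0
Move 9: B@(1,1) -> caps B=0 W=0
Move 10: W@(3,3) -> caps B=0 W=1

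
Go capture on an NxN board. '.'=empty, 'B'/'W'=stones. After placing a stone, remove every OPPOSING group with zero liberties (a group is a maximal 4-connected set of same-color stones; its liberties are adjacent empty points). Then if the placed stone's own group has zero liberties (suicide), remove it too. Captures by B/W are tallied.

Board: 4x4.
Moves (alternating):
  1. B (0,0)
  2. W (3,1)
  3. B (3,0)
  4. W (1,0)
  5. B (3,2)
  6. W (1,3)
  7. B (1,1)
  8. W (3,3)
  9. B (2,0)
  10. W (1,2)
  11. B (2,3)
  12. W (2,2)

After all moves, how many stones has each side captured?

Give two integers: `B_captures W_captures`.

Move 1: B@(0,0) -> caps B=0 W=0
Move 2: W@(3,1) -> caps B=0 W=0
Move 3: B@(3,0) -> caps B=0 W=0
Move 4: W@(1,0) -> caps B=0 W=0
Move 5: B@(3,2) -> caps B=0 W=0
Move 6: W@(1,3) -> caps B=0 W=0
Move 7: B@(1,1) -> caps B=0 W=0
Move 8: W@(3,3) -> caps B=0 W=0
Move 9: B@(2,0) -> caps B=1 W=0
Move 10: W@(1,2) -> caps B=1 W=0
Move 11: B@(2,3) -> caps B=2 W=0
Move 12: W@(2,2) -> caps B=2 W=0

Answer: 2 0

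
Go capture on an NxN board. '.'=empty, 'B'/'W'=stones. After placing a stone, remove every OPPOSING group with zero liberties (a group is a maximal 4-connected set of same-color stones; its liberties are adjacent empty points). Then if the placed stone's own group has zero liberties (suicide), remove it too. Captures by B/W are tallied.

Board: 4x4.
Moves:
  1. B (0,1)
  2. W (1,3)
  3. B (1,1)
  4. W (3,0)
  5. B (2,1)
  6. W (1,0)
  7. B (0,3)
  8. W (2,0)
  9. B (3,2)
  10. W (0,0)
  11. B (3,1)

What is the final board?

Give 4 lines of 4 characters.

Move 1: B@(0,1) -> caps B=0 W=0
Move 2: W@(1,3) -> caps B=0 W=0
Move 3: B@(1,1) -> caps B=0 W=0
Move 4: W@(3,0) -> caps B=0 W=0
Move 5: B@(2,1) -> caps B=0 W=0
Move 6: W@(1,0) -> caps B=0 W=0
Move 7: B@(0,3) -> caps B=0 W=0
Move 8: W@(2,0) -> caps B=0 W=0
Move 9: B@(3,2) -> caps B=0 W=0
Move 10: W@(0,0) -> caps B=0 W=0
Move 11: B@(3,1) -> caps B=4 W=0

Answer: .B.B
.B.W
.B..
.BB.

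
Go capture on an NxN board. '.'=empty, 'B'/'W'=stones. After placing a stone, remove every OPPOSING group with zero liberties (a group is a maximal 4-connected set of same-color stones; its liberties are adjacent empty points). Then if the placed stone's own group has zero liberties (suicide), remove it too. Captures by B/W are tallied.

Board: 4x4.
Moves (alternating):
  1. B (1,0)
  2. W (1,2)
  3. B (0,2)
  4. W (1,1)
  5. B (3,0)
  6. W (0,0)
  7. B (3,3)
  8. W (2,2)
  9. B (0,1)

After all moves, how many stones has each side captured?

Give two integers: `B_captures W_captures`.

Move 1: B@(1,0) -> caps B=0 W=0
Move 2: W@(1,2) -> caps B=0 W=0
Move 3: B@(0,2) -> caps B=0 W=0
Move 4: W@(1,1) -> caps B=0 W=0
Move 5: B@(3,0) -> caps B=0 W=0
Move 6: W@(0,0) -> caps B=0 W=0
Move 7: B@(3,3) -> caps B=0 W=0
Move 8: W@(2,2) -> caps B=0 W=0
Move 9: B@(0,1) -> caps B=1 W=0

Answer: 1 0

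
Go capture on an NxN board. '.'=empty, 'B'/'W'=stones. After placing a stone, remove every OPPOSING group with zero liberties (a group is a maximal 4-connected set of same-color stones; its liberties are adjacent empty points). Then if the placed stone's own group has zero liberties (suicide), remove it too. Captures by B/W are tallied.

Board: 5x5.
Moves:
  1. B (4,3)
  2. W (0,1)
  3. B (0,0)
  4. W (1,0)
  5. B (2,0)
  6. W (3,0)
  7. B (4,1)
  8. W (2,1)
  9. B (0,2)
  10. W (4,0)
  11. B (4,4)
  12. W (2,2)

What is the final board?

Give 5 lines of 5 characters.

Move 1: B@(4,3) -> caps B=0 W=0
Move 2: W@(0,1) -> caps B=0 W=0
Move 3: B@(0,0) -> caps B=0 W=0
Move 4: W@(1,0) -> caps B=0 W=1
Move 5: B@(2,0) -> caps B=0 W=1
Move 6: W@(3,0) -> caps B=0 W=1
Move 7: B@(4,1) -> caps B=0 W=1
Move 8: W@(2,1) -> caps B=0 W=2
Move 9: B@(0,2) -> caps B=0 W=2
Move 10: W@(4,0) -> caps B=0 W=2
Move 11: B@(4,4) -> caps B=0 W=2
Move 12: W@(2,2) -> caps B=0 W=2

Answer: .WB..
W....
.WW..
W....
WB.BB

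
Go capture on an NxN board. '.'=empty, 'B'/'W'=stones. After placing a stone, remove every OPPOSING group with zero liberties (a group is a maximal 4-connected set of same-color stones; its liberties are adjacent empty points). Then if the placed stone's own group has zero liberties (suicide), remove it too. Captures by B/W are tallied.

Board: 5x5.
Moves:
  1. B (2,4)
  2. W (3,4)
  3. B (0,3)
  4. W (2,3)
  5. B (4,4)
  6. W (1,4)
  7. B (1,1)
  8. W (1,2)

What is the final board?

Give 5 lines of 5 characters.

Move 1: B@(2,4) -> caps B=0 W=0
Move 2: W@(3,4) -> caps B=0 W=0
Move 3: B@(0,3) -> caps B=0 W=0
Move 4: W@(2,3) -> caps B=0 W=0
Move 5: B@(4,4) -> caps B=0 W=0
Move 6: W@(1,4) -> caps B=0 W=1
Move 7: B@(1,1) -> caps B=0 W=1
Move 8: W@(1,2) -> caps B=0 W=1

Answer: ...B.
.BW.W
...W.
....W
....B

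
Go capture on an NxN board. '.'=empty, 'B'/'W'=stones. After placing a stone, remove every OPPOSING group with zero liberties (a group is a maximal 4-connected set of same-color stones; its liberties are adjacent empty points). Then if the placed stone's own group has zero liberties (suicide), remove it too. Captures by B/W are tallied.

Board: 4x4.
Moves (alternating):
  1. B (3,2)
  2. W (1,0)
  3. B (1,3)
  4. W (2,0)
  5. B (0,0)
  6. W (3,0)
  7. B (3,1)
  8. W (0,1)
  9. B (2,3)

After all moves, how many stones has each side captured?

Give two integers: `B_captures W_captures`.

Answer: 0 1

Derivation:
Move 1: B@(3,2) -> caps B=0 W=0
Move 2: W@(1,0) -> caps B=0 W=0
Move 3: B@(1,3) -> caps B=0 W=0
Move 4: W@(2,0) -> caps B=0 W=0
Move 5: B@(0,0) -> caps B=0 W=0
Move 6: W@(3,0) -> caps B=0 W=0
Move 7: B@(3,1) -> caps B=0 W=0
Move 8: W@(0,1) -> caps B=0 W=1
Move 9: B@(2,3) -> caps B=0 W=1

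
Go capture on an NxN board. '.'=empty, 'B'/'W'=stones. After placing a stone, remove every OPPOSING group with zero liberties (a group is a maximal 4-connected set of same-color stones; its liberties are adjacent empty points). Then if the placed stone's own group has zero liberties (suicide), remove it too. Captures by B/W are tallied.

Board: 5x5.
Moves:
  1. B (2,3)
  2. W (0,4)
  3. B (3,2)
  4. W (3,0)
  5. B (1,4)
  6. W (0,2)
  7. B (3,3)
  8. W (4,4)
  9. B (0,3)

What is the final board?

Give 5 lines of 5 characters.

Move 1: B@(2,3) -> caps B=0 W=0
Move 2: W@(0,4) -> caps B=0 W=0
Move 3: B@(3,2) -> caps B=0 W=0
Move 4: W@(3,0) -> caps B=0 W=0
Move 5: B@(1,4) -> caps B=0 W=0
Move 6: W@(0,2) -> caps B=0 W=0
Move 7: B@(3,3) -> caps B=0 W=0
Move 8: W@(4,4) -> caps B=0 W=0
Move 9: B@(0,3) -> caps B=1 W=0

Answer: ..WB.
....B
...B.
W.BB.
....W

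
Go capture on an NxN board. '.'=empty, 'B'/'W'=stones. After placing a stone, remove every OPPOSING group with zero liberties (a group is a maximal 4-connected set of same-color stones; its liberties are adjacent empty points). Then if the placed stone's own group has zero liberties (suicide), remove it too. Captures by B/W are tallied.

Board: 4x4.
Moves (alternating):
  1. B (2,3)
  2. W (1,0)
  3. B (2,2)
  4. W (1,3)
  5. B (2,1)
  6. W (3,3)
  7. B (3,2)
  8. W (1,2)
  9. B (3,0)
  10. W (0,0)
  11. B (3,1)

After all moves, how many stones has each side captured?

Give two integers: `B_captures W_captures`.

Answer: 1 0

Derivation:
Move 1: B@(2,3) -> caps B=0 W=0
Move 2: W@(1,0) -> caps B=0 W=0
Move 3: B@(2,2) -> caps B=0 W=0
Move 4: W@(1,3) -> caps B=0 W=0
Move 5: B@(2,1) -> caps B=0 W=0
Move 6: W@(3,3) -> caps B=0 W=0
Move 7: B@(3,2) -> caps B=1 W=0
Move 8: W@(1,2) -> caps B=1 W=0
Move 9: B@(3,0) -> caps B=1 W=0
Move 10: W@(0,0) -> caps B=1 W=0
Move 11: B@(3,1) -> caps B=1 W=0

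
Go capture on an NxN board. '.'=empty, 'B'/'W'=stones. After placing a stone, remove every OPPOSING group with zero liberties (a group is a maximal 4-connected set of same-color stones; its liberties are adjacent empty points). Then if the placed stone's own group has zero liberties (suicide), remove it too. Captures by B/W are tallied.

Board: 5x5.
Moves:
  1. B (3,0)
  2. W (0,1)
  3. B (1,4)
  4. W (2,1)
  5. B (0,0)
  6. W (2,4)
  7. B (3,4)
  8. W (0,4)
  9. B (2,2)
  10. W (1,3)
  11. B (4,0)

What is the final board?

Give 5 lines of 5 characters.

Move 1: B@(3,0) -> caps B=0 W=0
Move 2: W@(0,1) -> caps B=0 W=0
Move 3: B@(1,4) -> caps B=0 W=0
Move 4: W@(2,1) -> caps B=0 W=0
Move 5: B@(0,0) -> caps B=0 W=0
Move 6: W@(2,4) -> caps B=0 W=0
Move 7: B@(3,4) -> caps B=0 W=0
Move 8: W@(0,4) -> caps B=0 W=0
Move 9: B@(2,2) -> caps B=0 W=0
Move 10: W@(1,3) -> caps B=0 W=1
Move 11: B@(4,0) -> caps B=0 W=1

Answer: BW..W
...W.
.WB.W
B...B
B....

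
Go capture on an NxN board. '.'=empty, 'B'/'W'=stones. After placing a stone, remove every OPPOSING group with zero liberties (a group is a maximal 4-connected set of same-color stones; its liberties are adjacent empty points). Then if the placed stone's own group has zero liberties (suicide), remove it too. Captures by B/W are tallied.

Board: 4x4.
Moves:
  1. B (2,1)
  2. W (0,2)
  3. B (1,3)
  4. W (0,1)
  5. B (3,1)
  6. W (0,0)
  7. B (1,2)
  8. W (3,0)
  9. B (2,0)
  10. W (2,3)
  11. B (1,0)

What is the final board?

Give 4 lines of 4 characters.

Answer: WWW.
B.BB
BB.W
.B..

Derivation:
Move 1: B@(2,1) -> caps B=0 W=0
Move 2: W@(0,2) -> caps B=0 W=0
Move 3: B@(1,3) -> caps B=0 W=0
Move 4: W@(0,1) -> caps B=0 W=0
Move 5: B@(3,1) -> caps B=0 W=0
Move 6: W@(0,0) -> caps B=0 W=0
Move 7: B@(1,2) -> caps B=0 W=0
Move 8: W@(3,0) -> caps B=0 W=0
Move 9: B@(2,0) -> caps B=1 W=0
Move 10: W@(2,3) -> caps B=1 W=0
Move 11: B@(1,0) -> caps B=1 W=0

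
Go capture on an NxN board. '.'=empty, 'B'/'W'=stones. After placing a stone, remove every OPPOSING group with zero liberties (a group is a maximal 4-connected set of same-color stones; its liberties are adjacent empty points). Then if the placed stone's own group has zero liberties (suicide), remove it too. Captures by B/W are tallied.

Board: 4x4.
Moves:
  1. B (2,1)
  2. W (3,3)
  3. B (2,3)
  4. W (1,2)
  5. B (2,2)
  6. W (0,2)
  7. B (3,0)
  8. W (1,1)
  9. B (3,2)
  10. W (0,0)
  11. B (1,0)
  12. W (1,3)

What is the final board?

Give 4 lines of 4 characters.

Move 1: B@(2,1) -> caps B=0 W=0
Move 2: W@(3,3) -> caps B=0 W=0
Move 3: B@(2,3) -> caps B=0 W=0
Move 4: W@(1,2) -> caps B=0 W=0
Move 5: B@(2,2) -> caps B=0 W=0
Move 6: W@(0,2) -> caps B=0 W=0
Move 7: B@(3,0) -> caps B=0 W=0
Move 8: W@(1,1) -> caps B=0 W=0
Move 9: B@(3,2) -> caps B=1 W=0
Move 10: W@(0,0) -> caps B=1 W=0
Move 11: B@(1,0) -> caps B=1 W=0
Move 12: W@(1,3) -> caps B=1 W=0

Answer: W.W.
BWWW
.BBB
B.B.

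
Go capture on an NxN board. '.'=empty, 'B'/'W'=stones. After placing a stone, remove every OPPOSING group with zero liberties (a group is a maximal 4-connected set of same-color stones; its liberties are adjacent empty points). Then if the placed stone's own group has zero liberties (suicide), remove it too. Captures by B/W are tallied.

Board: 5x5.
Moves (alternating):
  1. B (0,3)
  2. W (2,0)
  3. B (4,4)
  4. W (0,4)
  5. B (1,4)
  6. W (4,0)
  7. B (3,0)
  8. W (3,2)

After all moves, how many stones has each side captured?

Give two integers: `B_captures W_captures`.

Answer: 1 0

Derivation:
Move 1: B@(0,3) -> caps B=0 W=0
Move 2: W@(2,0) -> caps B=0 W=0
Move 3: B@(4,4) -> caps B=0 W=0
Move 4: W@(0,4) -> caps B=0 W=0
Move 5: B@(1,4) -> caps B=1 W=0
Move 6: W@(4,0) -> caps B=1 W=0
Move 7: B@(3,0) -> caps B=1 W=0
Move 8: W@(3,2) -> caps B=1 W=0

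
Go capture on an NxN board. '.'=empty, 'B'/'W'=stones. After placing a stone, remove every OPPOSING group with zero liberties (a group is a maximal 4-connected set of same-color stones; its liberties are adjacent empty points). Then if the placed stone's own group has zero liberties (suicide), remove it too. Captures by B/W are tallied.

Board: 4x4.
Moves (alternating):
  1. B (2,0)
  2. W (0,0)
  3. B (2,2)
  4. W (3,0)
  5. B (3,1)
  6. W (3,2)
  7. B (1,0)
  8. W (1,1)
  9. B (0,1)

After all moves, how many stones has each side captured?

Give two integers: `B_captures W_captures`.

Move 1: B@(2,0) -> caps B=0 W=0
Move 2: W@(0,0) -> caps B=0 W=0
Move 3: B@(2,2) -> caps B=0 W=0
Move 4: W@(3,0) -> caps B=0 W=0
Move 5: B@(3,1) -> caps B=1 W=0
Move 6: W@(3,2) -> caps B=1 W=0
Move 7: B@(1,0) -> caps B=1 W=0
Move 8: W@(1,1) -> caps B=1 W=0
Move 9: B@(0,1) -> caps B=2 W=0

Answer: 2 0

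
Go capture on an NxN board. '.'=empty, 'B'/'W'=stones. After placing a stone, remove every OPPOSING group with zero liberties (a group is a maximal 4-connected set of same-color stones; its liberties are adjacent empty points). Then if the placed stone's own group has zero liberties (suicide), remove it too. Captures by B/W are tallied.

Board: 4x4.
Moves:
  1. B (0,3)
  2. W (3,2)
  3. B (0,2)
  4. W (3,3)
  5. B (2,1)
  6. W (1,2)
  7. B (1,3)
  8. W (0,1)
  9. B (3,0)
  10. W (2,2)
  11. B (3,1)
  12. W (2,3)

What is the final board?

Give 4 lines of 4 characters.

Move 1: B@(0,3) -> caps B=0 W=0
Move 2: W@(3,2) -> caps B=0 W=0
Move 3: B@(0,2) -> caps B=0 W=0
Move 4: W@(3,3) -> caps B=0 W=0
Move 5: B@(2,1) -> caps B=0 W=0
Move 6: W@(1,2) -> caps B=0 W=0
Move 7: B@(1,3) -> caps B=0 W=0
Move 8: W@(0,1) -> caps B=0 W=0
Move 9: B@(3,0) -> caps B=0 W=0
Move 10: W@(2,2) -> caps B=0 W=0
Move 11: B@(3,1) -> caps B=0 W=0
Move 12: W@(2,3) -> caps B=0 W=3

Answer: .W..
..W.
.BWW
BBWW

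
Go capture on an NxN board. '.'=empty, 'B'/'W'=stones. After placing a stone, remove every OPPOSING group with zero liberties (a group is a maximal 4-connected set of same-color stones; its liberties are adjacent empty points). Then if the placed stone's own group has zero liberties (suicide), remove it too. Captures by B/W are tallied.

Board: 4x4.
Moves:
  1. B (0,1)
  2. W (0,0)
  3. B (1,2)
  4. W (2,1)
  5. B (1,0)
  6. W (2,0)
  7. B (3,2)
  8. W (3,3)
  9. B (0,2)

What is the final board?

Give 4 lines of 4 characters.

Move 1: B@(0,1) -> caps B=0 W=0
Move 2: W@(0,0) -> caps B=0 W=0
Move 3: B@(1,2) -> caps B=0 W=0
Move 4: W@(2,1) -> caps B=0 W=0
Move 5: B@(1,0) -> caps B=1 W=0
Move 6: W@(2,0) -> caps B=1 W=0
Move 7: B@(3,2) -> caps B=1 W=0
Move 8: W@(3,3) -> caps B=1 W=0
Move 9: B@(0,2) -> caps B=1 W=0

Answer: .BB.
B.B.
WW..
..BW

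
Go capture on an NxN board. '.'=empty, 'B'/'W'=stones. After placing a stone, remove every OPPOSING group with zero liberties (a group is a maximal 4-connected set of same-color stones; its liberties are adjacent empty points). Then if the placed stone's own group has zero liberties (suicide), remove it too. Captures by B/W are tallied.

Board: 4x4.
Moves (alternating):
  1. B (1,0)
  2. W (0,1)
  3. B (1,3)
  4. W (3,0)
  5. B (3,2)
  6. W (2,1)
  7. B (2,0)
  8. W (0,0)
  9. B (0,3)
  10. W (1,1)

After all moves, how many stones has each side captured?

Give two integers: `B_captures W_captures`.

Answer: 0 2

Derivation:
Move 1: B@(1,0) -> caps B=0 W=0
Move 2: W@(0,1) -> caps B=0 W=0
Move 3: B@(1,3) -> caps B=0 W=0
Move 4: W@(3,0) -> caps B=0 W=0
Move 5: B@(3,2) -> caps B=0 W=0
Move 6: W@(2,1) -> caps B=0 W=0
Move 7: B@(2,0) -> caps B=0 W=0
Move 8: W@(0,0) -> caps B=0 W=0
Move 9: B@(0,3) -> caps B=0 W=0
Move 10: W@(1,1) -> caps B=0 W=2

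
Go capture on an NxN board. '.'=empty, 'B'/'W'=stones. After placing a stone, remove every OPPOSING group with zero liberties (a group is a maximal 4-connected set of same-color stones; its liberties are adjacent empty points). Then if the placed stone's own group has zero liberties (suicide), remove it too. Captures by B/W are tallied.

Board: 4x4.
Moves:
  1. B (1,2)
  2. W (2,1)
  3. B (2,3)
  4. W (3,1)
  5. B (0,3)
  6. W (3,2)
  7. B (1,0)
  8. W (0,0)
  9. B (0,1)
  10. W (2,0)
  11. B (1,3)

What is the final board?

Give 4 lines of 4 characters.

Move 1: B@(1,2) -> caps B=0 W=0
Move 2: W@(2,1) -> caps B=0 W=0
Move 3: B@(2,3) -> caps B=0 W=0
Move 4: W@(3,1) -> caps B=0 W=0
Move 5: B@(0,3) -> caps B=0 W=0
Move 6: W@(3,2) -> caps B=0 W=0
Move 7: B@(1,0) -> caps B=0 W=0
Move 8: W@(0,0) -> caps B=0 W=0
Move 9: B@(0,1) -> caps B=1 W=0
Move 10: W@(2,0) -> caps B=1 W=0
Move 11: B@(1,3) -> caps B=1 W=0

Answer: .B.B
B.BB
WW.B
.WW.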